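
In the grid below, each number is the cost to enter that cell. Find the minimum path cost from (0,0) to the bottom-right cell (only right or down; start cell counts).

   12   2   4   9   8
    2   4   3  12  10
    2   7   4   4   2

31

Best path: [0,0]→[0,1]→[0,2]→[1,2]→[2,2]→[2,3]→[2,4]
Cost: 12 + 2 + 4 + 3 + 4 + 4 + 2 = 31
For comparison, the top-then-right route costs 47.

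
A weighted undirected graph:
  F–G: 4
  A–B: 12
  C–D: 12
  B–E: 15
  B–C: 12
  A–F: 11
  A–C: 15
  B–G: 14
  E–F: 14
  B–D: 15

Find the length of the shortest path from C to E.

Checking several routes:
C-B-A-F-E: 12 + 12 + 11 + 14 = 49
C-B-G-F-E: 12 + 14 + 4 + 14 = 44
C-B-E: 12 + 15 = 27
C-A-B-E: 15 + 12 + 15 = 42
C-A-F-E: 15 + 11 + 14 = 40
C-D-B-E: 12 + 15 + 15 = 42
The minimum is 27.

27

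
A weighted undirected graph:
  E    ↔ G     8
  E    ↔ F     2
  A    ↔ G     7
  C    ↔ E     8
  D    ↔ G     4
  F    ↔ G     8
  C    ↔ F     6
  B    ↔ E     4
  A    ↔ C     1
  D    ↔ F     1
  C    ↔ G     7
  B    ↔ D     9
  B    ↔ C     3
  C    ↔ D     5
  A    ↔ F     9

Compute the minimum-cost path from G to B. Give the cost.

A few of the G→B routes:
G-D-F-E-B: 4 + 1 + 2 + 4 = 11
G-A-C-B: 7 + 1 + 3 = 11
G-E-B: 8 + 4 = 12
G-C-B: 7 + 3 = 10
G-D-C-B: 4 + 5 + 3 = 12
Shortest: 10.

10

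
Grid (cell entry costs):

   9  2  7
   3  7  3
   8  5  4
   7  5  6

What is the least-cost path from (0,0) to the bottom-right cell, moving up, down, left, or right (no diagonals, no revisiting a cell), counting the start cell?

Cheapest: r0c0 -> r0c1 -> r0c2 -> r1c2 -> r2c2 -> r3c2
  9 + 2 + 7 + 3 + 4 + 6 = 31

31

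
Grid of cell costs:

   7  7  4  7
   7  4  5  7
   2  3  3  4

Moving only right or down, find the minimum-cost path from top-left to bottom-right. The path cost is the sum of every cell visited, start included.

Cheapest: [0,0]→[1,0]→[2,0]→[2,1]→[2,2]→[2,3]
  7 + 7 + 2 + 3 + 3 + 4 = 26
For comparison, the top-then-right route costs 36.

26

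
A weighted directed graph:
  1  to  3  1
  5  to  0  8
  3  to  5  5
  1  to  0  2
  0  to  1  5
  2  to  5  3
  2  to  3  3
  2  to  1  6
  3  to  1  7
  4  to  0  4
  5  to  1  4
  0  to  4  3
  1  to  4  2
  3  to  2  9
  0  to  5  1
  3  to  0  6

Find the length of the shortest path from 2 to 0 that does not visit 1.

Candidate routes:
2 - 5 - 0: 3 + 8 = 11
2 - 3 - 0: 3 + 6 = 9
2 - 3 - 5 - 0: 3 + 5 + 8 = 16
Shortest: 9.

9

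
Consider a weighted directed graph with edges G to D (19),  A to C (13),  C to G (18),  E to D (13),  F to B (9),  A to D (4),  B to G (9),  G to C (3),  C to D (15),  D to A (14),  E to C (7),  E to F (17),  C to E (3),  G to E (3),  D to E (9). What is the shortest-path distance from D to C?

16

Routes from D to C:
D→A→C: 14 + 13 = 27
D→E→F→B→G→C: 9 + 17 + 9 + 9 + 3 = 47
D→E→C: 9 + 7 = 16
Best route has total 16.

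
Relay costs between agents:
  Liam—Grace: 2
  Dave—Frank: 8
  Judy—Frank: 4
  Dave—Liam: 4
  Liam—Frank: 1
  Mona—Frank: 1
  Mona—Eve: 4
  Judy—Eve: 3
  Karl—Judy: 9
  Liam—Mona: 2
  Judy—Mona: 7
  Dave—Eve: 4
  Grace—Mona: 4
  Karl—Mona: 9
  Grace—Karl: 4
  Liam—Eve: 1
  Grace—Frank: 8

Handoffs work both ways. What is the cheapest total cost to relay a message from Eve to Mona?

A few of the Eve→Mona routes:
Eve - Liam - Mona: 1 + 2 = 3
Eve - Mona: 4
Eve - Liam - Grace - Mona: 1 + 2 + 4 = 7
Eve - Liam - Frank - Mona: 1 + 1 + 1 = 3
Best route has total 3.

3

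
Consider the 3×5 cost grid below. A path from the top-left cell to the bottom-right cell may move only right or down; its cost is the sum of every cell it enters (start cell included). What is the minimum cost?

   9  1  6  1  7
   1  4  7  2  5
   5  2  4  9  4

28

Take [0,0] -> [0,1] -> [0,2] -> [0,3] -> [1,3] -> [1,4] -> [2,4] for a total of 9 + 1 + 6 + 1 + 2 + 5 + 4 = 28.
For comparison, the top-then-right route costs 33.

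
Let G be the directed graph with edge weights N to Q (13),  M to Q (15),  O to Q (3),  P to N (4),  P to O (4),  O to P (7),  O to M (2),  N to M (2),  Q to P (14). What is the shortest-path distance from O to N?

11

Candidate routes:
O -> M -> Q -> P -> N: 2 + 15 + 14 + 4 = 35
O -> P -> N: 7 + 4 = 11
O -> Q -> P -> N: 3 + 14 + 4 = 21
The minimum is 11.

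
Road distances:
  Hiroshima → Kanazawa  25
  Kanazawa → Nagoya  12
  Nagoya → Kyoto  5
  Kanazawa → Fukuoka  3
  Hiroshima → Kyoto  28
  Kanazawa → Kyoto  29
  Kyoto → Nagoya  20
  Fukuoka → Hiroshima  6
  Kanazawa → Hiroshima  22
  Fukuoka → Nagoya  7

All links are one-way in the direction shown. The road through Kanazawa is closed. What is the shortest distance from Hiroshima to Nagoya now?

48

Routes from Hiroshima to Nagoya avoiding Kanazawa:
Hiroshima -> Kyoto -> Nagoya: 28 + 20 = 48
Shortest: 48.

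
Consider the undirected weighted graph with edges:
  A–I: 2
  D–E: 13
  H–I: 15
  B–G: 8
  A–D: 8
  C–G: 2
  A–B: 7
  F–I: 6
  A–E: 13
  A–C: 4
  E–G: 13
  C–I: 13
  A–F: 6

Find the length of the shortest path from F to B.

13

A few of the F→B routes:
F - A - B: 6 + 7 = 13
F - I - A - B: 6 + 2 + 7 = 15
F - A - C - G - B: 6 + 4 + 2 + 8 = 20
Best route has total 13.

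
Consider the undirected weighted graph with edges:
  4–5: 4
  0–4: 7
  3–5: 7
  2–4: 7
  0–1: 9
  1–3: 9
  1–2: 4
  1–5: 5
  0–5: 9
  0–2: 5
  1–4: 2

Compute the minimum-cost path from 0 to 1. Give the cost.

Some routes from 0 to 1:
0 → 4 → 1: 7 + 2 = 9
0 → 1: 9
0 → 5 → 1: 9 + 5 = 14
0 → 2 → 1: 5 + 4 = 9
Shortest: 9.

9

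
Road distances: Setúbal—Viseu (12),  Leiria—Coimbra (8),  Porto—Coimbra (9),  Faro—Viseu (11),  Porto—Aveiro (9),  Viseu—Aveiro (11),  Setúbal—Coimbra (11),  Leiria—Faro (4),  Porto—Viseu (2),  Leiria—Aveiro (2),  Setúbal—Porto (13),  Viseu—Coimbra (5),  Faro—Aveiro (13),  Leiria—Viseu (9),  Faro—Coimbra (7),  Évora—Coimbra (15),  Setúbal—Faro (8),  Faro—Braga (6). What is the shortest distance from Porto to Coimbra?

7

Some routes from Porto to Coimbra:
Porto→Aveiro→Leiria→Coimbra: 9 + 2 + 8 = 19
Porto→Coimbra: 9
Porto→Viseu→Coimbra: 2 + 5 = 7
Shortest: 7.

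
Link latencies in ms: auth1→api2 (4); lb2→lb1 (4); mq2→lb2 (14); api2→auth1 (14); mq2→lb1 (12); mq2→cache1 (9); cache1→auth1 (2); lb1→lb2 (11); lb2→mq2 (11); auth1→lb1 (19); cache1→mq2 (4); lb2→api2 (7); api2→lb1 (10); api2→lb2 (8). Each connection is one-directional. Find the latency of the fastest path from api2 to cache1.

Paths from api2 to cache1:
api2 → auth1 → lb1 → lb2 → mq2 → cache1: 14 + 19 + 11 + 11 + 9 = 64
api2 → lb2 → mq2 → cache1: 8 + 11 + 9 = 28
api2 → lb1 → lb2 → mq2 → cache1: 10 + 11 + 11 + 9 = 41
Shortest: 28 ms.

28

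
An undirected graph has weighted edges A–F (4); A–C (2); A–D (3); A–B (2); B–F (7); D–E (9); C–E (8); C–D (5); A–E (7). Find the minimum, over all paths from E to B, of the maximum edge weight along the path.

Comparing a few candidate routes:
E-A-F-B: max(7, 4, 7) = 7
E-A-B: max(7, 2) = 7
E-C-D-A-B: max(8, 5, 3, 2) = 8
E-C-D-A-F-B: max(8, 5, 3, 4, 7) = 8
The minimum achievable maximum is 7.

7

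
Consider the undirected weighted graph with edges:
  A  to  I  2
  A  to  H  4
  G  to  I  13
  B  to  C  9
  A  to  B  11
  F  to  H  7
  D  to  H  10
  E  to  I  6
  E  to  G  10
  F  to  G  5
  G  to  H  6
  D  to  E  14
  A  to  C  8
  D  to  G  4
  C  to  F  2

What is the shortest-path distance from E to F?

15

Comparing a few candidate routes:
E -> I -> A -> H -> F: 6 + 2 + 4 + 7 = 19
E -> I -> A -> C -> F: 6 + 2 + 8 + 2 = 18
E -> G -> F: 10 + 5 = 15
E -> D -> G -> F: 14 + 4 + 5 = 23
E -> I -> A -> H -> G -> F: 6 + 2 + 4 + 6 + 5 = 23
The minimum is 15.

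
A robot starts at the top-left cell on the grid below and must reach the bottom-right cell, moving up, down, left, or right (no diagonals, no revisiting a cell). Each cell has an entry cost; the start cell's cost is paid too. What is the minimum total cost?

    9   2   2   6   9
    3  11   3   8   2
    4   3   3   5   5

Best path: (0,0)→(0,1)→(0,2)→(1,2)→(2,2)→(2,3)→(2,4)
Cost: 9 + 2 + 2 + 3 + 3 + 5 + 5 = 29

29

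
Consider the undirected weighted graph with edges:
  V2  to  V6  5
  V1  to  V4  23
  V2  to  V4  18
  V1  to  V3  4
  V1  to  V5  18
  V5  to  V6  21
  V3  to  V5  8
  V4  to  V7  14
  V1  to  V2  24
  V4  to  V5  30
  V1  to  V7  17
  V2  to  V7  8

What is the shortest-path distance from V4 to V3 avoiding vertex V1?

38

Candidate routes:
V4 - V2 - V6 - V5 - V3: 18 + 5 + 21 + 8 = 52
V4 - V7 - V2 - V6 - V5 - V3: 14 + 8 + 5 + 21 + 8 = 56
V4 - V5 - V3: 30 + 8 = 38
The minimum is 38.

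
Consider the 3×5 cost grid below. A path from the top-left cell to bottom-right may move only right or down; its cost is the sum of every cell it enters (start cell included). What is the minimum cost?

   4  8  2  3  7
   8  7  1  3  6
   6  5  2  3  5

25

Cheapest: [0,0]→[0,1]→[0,2]→[1,2]→[2,2]→[2,3]→[2,4]
  4 + 8 + 2 + 1 + 2 + 3 + 5 = 25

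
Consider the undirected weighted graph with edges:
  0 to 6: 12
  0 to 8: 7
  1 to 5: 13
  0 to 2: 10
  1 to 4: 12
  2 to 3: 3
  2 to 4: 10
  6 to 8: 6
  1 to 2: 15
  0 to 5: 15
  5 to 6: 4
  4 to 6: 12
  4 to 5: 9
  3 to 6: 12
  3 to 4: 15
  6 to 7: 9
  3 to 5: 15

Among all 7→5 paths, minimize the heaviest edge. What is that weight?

9

Checking several routes:
7 -> 6 -> 5: max(9, 4) = 9
7 -> 6 -> 3 -> 2 -> 4 -> 5: max(9, 12, 3, 10, 9) = 12
7 -> 6 -> 4 -> 5: max(9, 12, 9) = 12
7 -> 6 -> 8 -> 0 -> 2 -> 4 -> 5: max(9, 6, 7, 10, 10, 9) = 10
7 -> 6 -> 0 -> 2 -> 4 -> 5: max(9, 12, 10, 10, 9) = 12
7 -> 6 -> 4 -> 1 -> 5: max(9, 12, 12, 13) = 13
The minimum achievable maximum is 9.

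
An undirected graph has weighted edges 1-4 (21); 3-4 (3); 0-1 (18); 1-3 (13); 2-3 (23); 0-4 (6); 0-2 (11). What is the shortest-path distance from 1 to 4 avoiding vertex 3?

21

Candidate routes:
1-0-4: 18 + 6 = 24
1-4: 21
Shortest: 21.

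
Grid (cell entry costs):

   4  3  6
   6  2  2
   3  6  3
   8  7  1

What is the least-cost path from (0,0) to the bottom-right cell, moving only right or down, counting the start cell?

Best path: [0,0] [0,1] [1,1] [1,2] [2,2] [3,2]
Cost: 4 + 3 + 2 + 2 + 3 + 1 = 15

15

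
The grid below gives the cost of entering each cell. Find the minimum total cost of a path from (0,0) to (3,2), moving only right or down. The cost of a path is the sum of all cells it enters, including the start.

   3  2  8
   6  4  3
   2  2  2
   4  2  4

17

Best path: [0,0]→[0,1]→[1,1]→[2,1]→[2,2]→[3,2]
Cost: 3 + 2 + 4 + 2 + 2 + 4 = 17
For comparison, the top-then-right route costs 22.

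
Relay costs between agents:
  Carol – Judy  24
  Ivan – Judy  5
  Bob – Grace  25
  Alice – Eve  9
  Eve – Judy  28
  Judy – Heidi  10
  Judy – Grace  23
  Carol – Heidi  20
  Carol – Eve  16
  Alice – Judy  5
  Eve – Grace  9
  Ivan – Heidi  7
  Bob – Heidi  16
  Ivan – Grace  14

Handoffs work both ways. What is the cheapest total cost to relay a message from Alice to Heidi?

A few of the Alice→Heidi routes:
Alice - Eve - Carol - Heidi: 9 + 16 + 20 = 45
Alice - Judy - Ivan - Heidi: 5 + 5 + 7 = 17
Alice - Eve - Grace - Ivan - Judy - Heidi: 9 + 9 + 14 + 5 + 10 = 47
Alice - Eve - Grace - Ivan - Heidi: 9 + 9 + 14 + 7 = 39
Alice - Judy - Heidi: 5 + 10 = 15
Shortest: 15.

15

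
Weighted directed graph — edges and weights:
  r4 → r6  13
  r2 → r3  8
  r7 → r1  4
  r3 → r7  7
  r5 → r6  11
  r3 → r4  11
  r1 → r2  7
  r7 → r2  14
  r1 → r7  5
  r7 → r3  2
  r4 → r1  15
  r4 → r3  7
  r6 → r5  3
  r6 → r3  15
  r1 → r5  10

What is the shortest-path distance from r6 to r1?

Candidate routes:
r6 -> r3 -> r4 -> r1: 15 + 11 + 15 = 41
r6 -> r3 -> r7 -> r1: 15 + 7 + 4 = 26
The minimum is 26.

26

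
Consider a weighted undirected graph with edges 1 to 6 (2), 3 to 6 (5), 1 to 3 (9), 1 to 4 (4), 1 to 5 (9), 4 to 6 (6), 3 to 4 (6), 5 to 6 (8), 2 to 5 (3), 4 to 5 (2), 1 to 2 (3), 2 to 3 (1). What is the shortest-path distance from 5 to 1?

6

Some routes from 5 to 1:
5 → 2 → 1: 3 + 3 = 6
5 → 4 → 6 → 1: 2 + 6 + 2 = 10
5 → 4 → 1: 2 + 4 = 6
5 → 1: 9
The minimum is 6.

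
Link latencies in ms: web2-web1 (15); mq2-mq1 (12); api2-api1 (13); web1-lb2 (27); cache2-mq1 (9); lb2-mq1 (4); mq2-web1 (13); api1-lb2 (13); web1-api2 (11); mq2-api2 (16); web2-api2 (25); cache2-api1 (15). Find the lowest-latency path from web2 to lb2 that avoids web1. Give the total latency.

51

Routes from web2 to lb2 avoiding web1:
web2 → api2 → api1 → lb2: 25 + 13 + 13 = 51
web2 → api2 → mq2 → mq1 → lb2: 25 + 16 + 12 + 4 = 57
web2 → api2 → mq2 → mq1 → cache2 → api1 → lb2: 25 + 16 + 12 + 9 + 15 + 13 = 90
web2 → api2 → api1 → cache2 → mq1 → lb2: 25 + 13 + 15 + 9 + 4 = 66
Shortest: 51 ms.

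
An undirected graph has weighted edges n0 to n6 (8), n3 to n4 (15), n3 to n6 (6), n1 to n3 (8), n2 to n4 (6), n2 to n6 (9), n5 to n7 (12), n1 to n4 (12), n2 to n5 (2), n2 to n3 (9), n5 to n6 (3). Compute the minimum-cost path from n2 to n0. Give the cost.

Candidate routes:
n2-n6-n0: 9 + 8 = 17
n2-n3-n6-n0: 9 + 6 + 8 = 23
n2-n4-n3-n6-n0: 6 + 15 + 6 + 8 = 35
n2-n5-n6-n0: 2 + 3 + 8 = 13
n2-n4-n1-n3-n6-n0: 6 + 12 + 8 + 6 + 8 = 40
Shortest: 13.

13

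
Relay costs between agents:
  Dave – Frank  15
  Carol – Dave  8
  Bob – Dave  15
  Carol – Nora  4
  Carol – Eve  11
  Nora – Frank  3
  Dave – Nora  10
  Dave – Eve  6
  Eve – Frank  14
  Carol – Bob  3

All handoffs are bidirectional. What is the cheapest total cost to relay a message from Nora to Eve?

A few of the Nora→Eve routes:
Nora-Dave-Eve: 10 + 6 = 16
Nora-Frank-Dave-Eve: 3 + 15 + 6 = 24
Nora-Carol-Eve: 4 + 11 = 15
Nora-Carol-Dave-Eve: 4 + 8 + 6 = 18
Nora-Carol-Bob-Dave-Eve: 4 + 3 + 15 + 6 = 28
Nora-Frank-Eve: 3 + 14 = 17
Shortest: 15.

15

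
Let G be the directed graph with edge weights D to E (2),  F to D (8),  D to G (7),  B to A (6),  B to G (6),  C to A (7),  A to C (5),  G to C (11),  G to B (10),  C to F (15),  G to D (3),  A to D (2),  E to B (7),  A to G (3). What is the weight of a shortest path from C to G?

10

Paths from C to G:
C-A-D-G: 7 + 2 + 7 = 16
C-F-D-E-B-G: 15 + 8 + 2 + 7 + 6 = 38
C-F-D-G: 15 + 8 + 7 = 30
C-A-D-E-B-G: 7 + 2 + 2 + 7 + 6 = 24
C-A-G: 7 + 3 = 10
C-F-D-E-B-A-G: 15 + 8 + 2 + 7 + 6 + 3 = 41
The minimum is 10.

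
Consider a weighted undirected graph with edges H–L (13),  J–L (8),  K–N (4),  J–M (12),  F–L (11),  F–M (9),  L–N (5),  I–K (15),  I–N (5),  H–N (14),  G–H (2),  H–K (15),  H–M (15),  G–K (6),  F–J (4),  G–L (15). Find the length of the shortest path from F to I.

21

Checking several routes:
F → L → N → K → I: 11 + 5 + 4 + 15 = 35
F → M → J → L → N → I: 9 + 12 + 8 + 5 + 5 = 39
F → J → L → N → I: 4 + 8 + 5 + 5 = 22
F → J → L → N → K → I: 4 + 8 + 5 + 4 + 15 = 36
F → L → N → I: 11 + 5 + 5 = 21
F → M → H → G → K → N → I: 9 + 15 + 2 + 6 + 4 + 5 = 41
Shortest: 21.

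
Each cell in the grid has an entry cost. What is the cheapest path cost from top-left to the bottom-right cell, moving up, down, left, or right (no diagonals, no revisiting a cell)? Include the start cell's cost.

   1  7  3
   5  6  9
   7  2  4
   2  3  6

23

Best path: (0,0) → (1,0) → (1,1) → (2,1) → (3,1) → (3,2)
Cost: 1 + 5 + 6 + 2 + 3 + 6 = 23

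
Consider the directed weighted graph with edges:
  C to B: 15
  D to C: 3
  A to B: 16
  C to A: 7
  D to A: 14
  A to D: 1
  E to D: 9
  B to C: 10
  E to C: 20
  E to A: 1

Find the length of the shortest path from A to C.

Routes from A to C:
A-D-C: 1 + 3 = 4
A-B-C: 16 + 10 = 26
The minimum is 4.

4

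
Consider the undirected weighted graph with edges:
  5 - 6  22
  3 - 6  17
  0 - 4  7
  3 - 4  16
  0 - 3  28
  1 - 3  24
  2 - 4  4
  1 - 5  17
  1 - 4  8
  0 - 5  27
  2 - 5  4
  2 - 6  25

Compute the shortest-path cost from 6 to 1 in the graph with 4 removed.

39

Checking several routes:
6 -> 2 -> 5 -> 1: 25 + 4 + 17 = 46
6 -> 3 -> 1: 17 + 24 = 41
6 -> 5 -> 1: 22 + 17 = 39
Best route has total 39.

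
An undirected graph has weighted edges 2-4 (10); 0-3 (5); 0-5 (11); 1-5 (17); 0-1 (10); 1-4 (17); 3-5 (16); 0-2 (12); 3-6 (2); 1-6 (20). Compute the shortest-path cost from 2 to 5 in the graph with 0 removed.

44

Paths from 2 to 5 avoiding 0:
2 - 4 - 1 - 5: 10 + 17 + 17 = 44
2 - 4 - 1 - 6 - 3 - 5: 10 + 17 + 20 + 2 + 16 = 65
The minimum is 44.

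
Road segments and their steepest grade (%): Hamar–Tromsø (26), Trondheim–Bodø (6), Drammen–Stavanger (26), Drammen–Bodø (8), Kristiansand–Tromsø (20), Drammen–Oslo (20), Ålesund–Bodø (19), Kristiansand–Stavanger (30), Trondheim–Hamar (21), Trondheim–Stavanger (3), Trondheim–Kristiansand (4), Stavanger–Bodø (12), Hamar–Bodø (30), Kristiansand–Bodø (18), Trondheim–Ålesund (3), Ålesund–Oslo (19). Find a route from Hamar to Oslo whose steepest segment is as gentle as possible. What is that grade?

A few of the Hamar→Oslo routes:
Hamar→Trondheim→Bodø→Ålesund→Oslo: max(21, 6, 19, 19) = 21
Hamar→Trondheim→Bodø→Drammen→Oslo: max(21, 6, 8, 20) = 21
Hamar→Trondheim→Ålesund→Oslo: max(21, 3, 19) = 21
Best route has worst link 21%.

21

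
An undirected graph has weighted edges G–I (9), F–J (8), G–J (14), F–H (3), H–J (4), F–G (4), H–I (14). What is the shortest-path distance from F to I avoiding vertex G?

Routes from F to I avoiding G:
F-H-I: 3 + 14 = 17
F-J-H-I: 8 + 4 + 14 = 26
Best route has total 17.

17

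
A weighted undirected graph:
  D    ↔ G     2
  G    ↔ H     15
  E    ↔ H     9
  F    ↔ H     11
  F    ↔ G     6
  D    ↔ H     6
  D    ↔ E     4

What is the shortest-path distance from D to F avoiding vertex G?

Routes from D to F avoiding G:
D-E-H-F: 4 + 9 + 11 = 24
D-H-F: 6 + 11 = 17
The minimum is 17.

17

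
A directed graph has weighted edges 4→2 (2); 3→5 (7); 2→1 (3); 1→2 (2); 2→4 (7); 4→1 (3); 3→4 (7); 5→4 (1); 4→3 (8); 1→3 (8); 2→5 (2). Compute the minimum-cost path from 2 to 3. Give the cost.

Candidate routes:
2 - 4 - 1 - 3: 7 + 3 + 8 = 18
2 - 5 - 4 - 1 - 3: 2 + 1 + 3 + 8 = 14
2 - 4 - 3: 7 + 8 = 15
2 - 1 - 3: 3 + 8 = 11
2 - 5 - 4 - 3: 2 + 1 + 8 = 11
The minimum is 11.

11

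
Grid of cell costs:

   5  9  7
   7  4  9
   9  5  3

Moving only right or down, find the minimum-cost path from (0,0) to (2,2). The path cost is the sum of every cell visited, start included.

Take r0c0 -> r1c0 -> r1c1 -> r2c1 -> r2c2 for a total of 5 + 7 + 4 + 5 + 3 = 24.
(Top row then right column would cost 33.)

24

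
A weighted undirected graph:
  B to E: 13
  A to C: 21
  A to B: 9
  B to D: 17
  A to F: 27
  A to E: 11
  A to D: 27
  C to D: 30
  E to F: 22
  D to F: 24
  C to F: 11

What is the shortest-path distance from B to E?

Some routes from B to E:
B → E: 13
B → A → F → E: 9 + 27 + 22 = 58
B → A → E: 9 + 11 = 20
B → D → A → E: 17 + 27 + 11 = 55
Best route has total 13.

13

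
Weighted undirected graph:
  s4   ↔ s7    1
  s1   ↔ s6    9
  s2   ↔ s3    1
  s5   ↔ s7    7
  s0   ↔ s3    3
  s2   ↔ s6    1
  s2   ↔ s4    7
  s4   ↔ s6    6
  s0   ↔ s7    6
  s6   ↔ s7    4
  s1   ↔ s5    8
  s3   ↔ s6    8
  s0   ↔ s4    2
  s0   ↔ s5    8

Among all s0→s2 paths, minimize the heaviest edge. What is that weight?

Checking several routes:
s0→s7→s6→s2: max(6, 4, 1) = 6
s0→s7→s4→s6→s2: max(6, 1, 6, 1) = 6
s0→s4→s2: max(2, 7) = 7
s0→s4→s6→s2: max(2, 6, 1) = 6
s0→s4→s7→s6→s2: max(2, 1, 4, 1) = 4
s0→s3→s2: max(3, 1) = 3
Best route has worst link 3.

3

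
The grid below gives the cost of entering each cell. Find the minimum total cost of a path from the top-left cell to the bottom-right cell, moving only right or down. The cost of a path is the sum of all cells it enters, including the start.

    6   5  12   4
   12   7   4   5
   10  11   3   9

Cheapest: r0c0→r0c1→r1c1→r1c2→r2c2→r2c3
  6 + 5 + 7 + 4 + 3 + 9 = 34
(Top row then right column would cost 41.)

34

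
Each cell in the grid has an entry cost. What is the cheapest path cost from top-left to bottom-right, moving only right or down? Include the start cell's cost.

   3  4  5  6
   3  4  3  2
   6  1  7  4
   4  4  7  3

22

Take (0,0)→(1,0)→(1,1)→(1,2)→(1,3)→(2,3)→(3,3) for a total of 3 + 3 + 4 + 3 + 2 + 4 + 3 = 22.
For comparison, the top-then-right route costs 27.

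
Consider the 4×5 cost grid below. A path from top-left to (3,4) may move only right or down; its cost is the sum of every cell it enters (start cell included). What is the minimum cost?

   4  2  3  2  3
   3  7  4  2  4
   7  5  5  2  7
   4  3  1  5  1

Best path: (0,0) -> (0,1) -> (0,2) -> (0,3) -> (1,3) -> (2,3) -> (3,3) -> (3,4)
Cost: 4 + 2 + 3 + 2 + 2 + 2 + 5 + 1 = 21
(Top row then right column would cost 26.)

21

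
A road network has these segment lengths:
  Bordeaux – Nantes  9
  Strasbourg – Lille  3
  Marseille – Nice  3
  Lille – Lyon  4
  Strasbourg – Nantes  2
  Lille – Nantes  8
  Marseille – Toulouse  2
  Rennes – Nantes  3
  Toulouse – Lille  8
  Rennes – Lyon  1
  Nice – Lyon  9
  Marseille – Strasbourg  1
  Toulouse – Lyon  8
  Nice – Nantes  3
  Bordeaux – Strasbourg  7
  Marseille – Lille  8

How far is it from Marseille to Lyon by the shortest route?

7

Checking several routes:
Marseille→Strasbourg→Lille→Lyon: 1 + 3 + 4 = 8
Marseille→Strasbourg→Nantes→Rennes→Lyon: 1 + 2 + 3 + 1 = 7
Marseille→Nice→Nantes→Rennes→Lyon: 3 + 3 + 3 + 1 = 10
Best route has total 7.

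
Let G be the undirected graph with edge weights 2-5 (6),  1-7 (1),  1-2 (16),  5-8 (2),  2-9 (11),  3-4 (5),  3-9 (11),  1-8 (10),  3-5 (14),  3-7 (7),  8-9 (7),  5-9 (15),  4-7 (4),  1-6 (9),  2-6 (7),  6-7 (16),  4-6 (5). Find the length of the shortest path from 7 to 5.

Checking several routes:
7→4→6→2→5: 4 + 5 + 7 + 6 = 22
7→4→3→5: 4 + 5 + 14 = 23
7→3→5: 7 + 14 = 21
7→1→8→5: 1 + 10 + 2 = 13
7→1→2→5: 1 + 16 + 6 = 23
Shortest: 13.

13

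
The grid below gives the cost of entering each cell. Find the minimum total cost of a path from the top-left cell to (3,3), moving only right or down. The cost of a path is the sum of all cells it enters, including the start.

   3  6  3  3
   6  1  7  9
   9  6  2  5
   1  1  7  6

Take (0,0) → (0,1) → (1,1) → (2,1) → (2,2) → (2,3) → (3,3) for a total of 3 + 6 + 1 + 6 + 2 + 5 + 6 = 29.

29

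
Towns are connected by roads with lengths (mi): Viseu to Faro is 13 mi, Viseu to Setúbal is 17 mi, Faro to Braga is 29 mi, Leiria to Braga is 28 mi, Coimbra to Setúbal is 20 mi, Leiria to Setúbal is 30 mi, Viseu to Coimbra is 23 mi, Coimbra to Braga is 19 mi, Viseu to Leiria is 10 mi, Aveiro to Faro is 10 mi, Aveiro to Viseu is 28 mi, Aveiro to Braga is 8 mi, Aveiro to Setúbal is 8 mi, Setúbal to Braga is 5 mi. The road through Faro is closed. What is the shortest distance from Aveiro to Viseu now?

Some routes from Aveiro to Viseu avoiding Faro:
Aveiro - Viseu: 28
Aveiro - Setúbal - Leiria - Viseu: 8 + 30 + 10 = 48
Aveiro - Setúbal - Viseu: 8 + 17 = 25
Aveiro - Braga - Coimbra - Viseu: 8 + 19 + 23 = 50
Aveiro - Braga - Setúbal - Viseu: 8 + 5 + 17 = 30
Aveiro - Braga - Leiria - Viseu: 8 + 28 + 10 = 46
The minimum is 25 mi.

25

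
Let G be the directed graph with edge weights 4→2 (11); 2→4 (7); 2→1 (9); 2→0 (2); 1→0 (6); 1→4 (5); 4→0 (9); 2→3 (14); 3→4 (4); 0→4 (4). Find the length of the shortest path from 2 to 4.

6

Comparing a few candidate routes:
2 → 4: 7
2 → 0 → 4: 2 + 4 = 6
2 → 1 → 4: 9 + 5 = 14
The minimum is 6.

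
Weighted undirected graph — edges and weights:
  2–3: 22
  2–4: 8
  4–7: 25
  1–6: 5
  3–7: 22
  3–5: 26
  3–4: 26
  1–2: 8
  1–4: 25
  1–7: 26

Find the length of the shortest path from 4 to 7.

25

Some routes from 4 to 7:
4 → 2 → 1 → 7: 8 + 8 + 26 = 42
4 → 1 → 7: 25 + 26 = 51
4 → 1 → 2 → 3 → 7: 25 + 8 + 22 + 22 = 77
4 → 7: 25
4 → 2 → 3 → 7: 8 + 22 + 22 = 52
4 → 3 → 7: 26 + 22 = 48
Best route has total 25.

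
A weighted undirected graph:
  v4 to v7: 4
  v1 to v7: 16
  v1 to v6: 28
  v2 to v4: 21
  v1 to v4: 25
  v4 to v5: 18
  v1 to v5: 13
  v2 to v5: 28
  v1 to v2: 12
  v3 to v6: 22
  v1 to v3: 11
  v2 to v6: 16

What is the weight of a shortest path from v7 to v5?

Comparing a few candidate routes:
v7→v1→v2→v5: 16 + 12 + 28 = 56
v7→v4→v2→v5: 4 + 21 + 28 = 53
v7→v4→v5: 4 + 18 = 22
v7→v4→v1→v5: 4 + 25 + 13 = 42
v7→v4→v2→v1→v5: 4 + 21 + 12 + 13 = 50
v7→v1→v5: 16 + 13 = 29
The minimum is 22.

22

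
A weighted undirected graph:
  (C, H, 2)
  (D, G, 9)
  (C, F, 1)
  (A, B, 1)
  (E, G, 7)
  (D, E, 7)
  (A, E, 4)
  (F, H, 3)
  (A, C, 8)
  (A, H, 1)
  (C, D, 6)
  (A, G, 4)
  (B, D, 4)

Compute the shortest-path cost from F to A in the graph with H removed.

9

Checking several routes:
F -> C -> D -> E -> A: 1 + 6 + 7 + 4 = 18
F -> C -> A: 1 + 8 = 9
F -> C -> D -> G -> A: 1 + 6 + 9 + 4 = 20
F -> C -> D -> B -> A: 1 + 6 + 4 + 1 = 12
The minimum is 9.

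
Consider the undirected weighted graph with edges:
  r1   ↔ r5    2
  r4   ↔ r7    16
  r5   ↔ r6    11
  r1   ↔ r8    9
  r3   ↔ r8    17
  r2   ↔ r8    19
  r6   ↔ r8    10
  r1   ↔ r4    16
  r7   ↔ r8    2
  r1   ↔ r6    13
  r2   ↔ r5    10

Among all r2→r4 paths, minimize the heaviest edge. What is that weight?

A few of the r2→r4 routes:
r2 -> r5 -> r6 -> r1 -> r8 -> r7 -> r4: max(10, 11, 13, 9, 2, 16) = 16
r2 -> r5 -> r6 -> r1 -> r4: max(10, 11, 13, 16) = 16
r2 -> r5 -> r6 -> r8 -> r1 -> r4: max(10, 11, 10, 9, 16) = 16
r2 -> r5 -> r6 -> r8 -> r7 -> r4: max(10, 11, 10, 2, 16) = 16
Best route has worst link 16.

16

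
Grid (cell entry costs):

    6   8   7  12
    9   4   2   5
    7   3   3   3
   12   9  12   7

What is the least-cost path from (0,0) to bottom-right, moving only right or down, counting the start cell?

Take [0,0] [0,1] [1,1] [1,2] [2,2] [2,3] [3,3] for a total of 6 + 8 + 4 + 2 + 3 + 3 + 7 = 33.

33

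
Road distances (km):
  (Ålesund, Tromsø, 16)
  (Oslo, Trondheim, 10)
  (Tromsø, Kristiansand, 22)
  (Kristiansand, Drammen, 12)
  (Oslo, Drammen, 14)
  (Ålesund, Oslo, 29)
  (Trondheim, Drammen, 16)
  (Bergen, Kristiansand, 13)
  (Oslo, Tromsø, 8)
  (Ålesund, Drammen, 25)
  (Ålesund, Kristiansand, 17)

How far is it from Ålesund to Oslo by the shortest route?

A few of the Ålesund→Oslo routes:
Ålesund → Tromsø → Oslo: 16 + 8 = 24
Ålesund → Oslo: 29
Ålesund → Kristiansand → Tromsø → Oslo: 17 + 22 + 8 = 47
Ålesund → Drammen → Oslo: 25 + 14 = 39
Ålesund → Kristiansand → Drammen → Oslo: 17 + 12 + 14 = 43
Shortest: 24 km.

24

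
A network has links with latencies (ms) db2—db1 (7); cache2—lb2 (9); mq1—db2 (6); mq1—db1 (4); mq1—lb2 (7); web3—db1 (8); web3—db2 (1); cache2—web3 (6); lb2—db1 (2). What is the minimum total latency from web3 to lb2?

10

Comparing a few candidate routes:
web3 → db2 → mq1 → db1 → lb2: 1 + 6 + 4 + 2 = 13
web3 → db2 → db1 → lb2: 1 + 7 + 2 = 10
web3 → db1 → lb2: 8 + 2 = 10
Shortest: 10 ms.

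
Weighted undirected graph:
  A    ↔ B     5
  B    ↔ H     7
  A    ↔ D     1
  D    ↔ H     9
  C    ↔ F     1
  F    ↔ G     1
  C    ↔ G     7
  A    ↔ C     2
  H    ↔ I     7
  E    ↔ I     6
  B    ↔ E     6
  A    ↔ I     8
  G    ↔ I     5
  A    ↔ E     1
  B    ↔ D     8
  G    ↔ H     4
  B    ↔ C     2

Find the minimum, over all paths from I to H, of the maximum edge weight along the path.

5

A few of the I→H routes:
I - E - B - A - C - F - G - H: max(6, 6, 5, 2, 1, 1, 4) = 6
I - E - A - B - C - F - G - H: max(6, 1, 5, 2, 1, 1, 4) = 6
I - G - H: max(5, 4) = 5
I - E - B - C - F - G - H: max(6, 6, 2, 1, 1, 4) = 6
I - E - A - C - B - H: max(6, 1, 2, 2, 7) = 7
I - E - A - C - F - G - H: max(6, 1, 2, 1, 1, 4) = 6
Best route has worst link 5.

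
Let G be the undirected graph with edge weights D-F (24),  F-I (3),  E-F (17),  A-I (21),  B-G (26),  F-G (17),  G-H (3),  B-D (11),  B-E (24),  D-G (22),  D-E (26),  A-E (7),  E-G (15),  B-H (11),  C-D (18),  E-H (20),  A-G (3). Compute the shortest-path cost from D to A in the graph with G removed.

Comparing a few candidate routes:
D -> E -> A: 26 + 7 = 33
D -> B -> E -> A: 11 + 24 + 7 = 42
D -> B -> H -> E -> A: 11 + 11 + 20 + 7 = 49
D -> E -> F -> I -> A: 26 + 17 + 3 + 21 = 67
D -> F -> I -> A: 24 + 3 + 21 = 48
D -> F -> E -> A: 24 + 17 + 7 = 48
Best route has total 33.

33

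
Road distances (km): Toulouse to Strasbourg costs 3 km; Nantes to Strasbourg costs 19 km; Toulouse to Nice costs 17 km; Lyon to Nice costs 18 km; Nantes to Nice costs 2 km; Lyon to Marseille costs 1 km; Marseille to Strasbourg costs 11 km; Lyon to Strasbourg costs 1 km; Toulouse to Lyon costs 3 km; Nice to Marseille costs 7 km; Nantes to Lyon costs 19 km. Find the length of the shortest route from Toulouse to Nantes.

13

Checking several routes:
Toulouse - Nice - Nantes: 17 + 2 = 19
Toulouse - Strasbourg - Nantes: 3 + 19 = 22
Toulouse - Lyon - Marseille - Nice - Nantes: 3 + 1 + 7 + 2 = 13
Toulouse - Strasbourg - Lyon - Marseille - Nice - Nantes: 3 + 1 + 1 + 7 + 2 = 14
Toulouse - Lyon - Nantes: 3 + 19 = 22
Best route has total 13 km.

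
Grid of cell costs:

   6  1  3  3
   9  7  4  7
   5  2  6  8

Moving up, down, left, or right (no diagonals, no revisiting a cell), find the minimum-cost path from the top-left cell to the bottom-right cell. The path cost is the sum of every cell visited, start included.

28

One optimal route is r0c0 -> r0c1 -> r0c2 -> r0c3 -> r1c3 -> r2c3.
Its cost is 6 + 1 + 3 + 3 + 7 + 8 = 28.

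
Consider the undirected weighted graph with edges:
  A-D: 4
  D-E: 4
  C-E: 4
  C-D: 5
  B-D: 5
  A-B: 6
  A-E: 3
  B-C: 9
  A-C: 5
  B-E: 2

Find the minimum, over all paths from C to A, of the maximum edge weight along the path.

Comparing a few candidate routes:
C -> D -> E -> A: max(5, 4, 3) = 5
C -> E -> D -> A: max(4, 4, 4) = 4
C -> E -> A: max(4, 3) = 4
C -> D -> B -> E -> A: max(5, 5, 2, 3) = 5
C -> A: max(5) = 5
C -> D -> A: max(5, 4) = 5
Best route has worst link 4.

4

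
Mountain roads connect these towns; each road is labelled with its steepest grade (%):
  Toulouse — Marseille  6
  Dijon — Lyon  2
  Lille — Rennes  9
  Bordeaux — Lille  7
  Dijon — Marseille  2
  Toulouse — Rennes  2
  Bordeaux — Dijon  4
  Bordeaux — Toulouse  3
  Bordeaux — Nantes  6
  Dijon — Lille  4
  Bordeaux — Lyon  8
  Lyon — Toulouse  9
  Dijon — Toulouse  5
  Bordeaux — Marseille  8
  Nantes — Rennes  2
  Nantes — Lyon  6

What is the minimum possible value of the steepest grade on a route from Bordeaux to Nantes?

3

A few of the Bordeaux→Nantes routes:
Bordeaux-Toulouse-Dijon-Lyon-Nantes: max(3, 5, 2, 6) = 6
Bordeaux-Toulouse-Rennes-Nantes: max(3, 2, 2) = 3
Bordeaux-Dijon-Toulouse-Rennes-Nantes: max(4, 5, 2, 2) = 5
Best route has worst link 3%.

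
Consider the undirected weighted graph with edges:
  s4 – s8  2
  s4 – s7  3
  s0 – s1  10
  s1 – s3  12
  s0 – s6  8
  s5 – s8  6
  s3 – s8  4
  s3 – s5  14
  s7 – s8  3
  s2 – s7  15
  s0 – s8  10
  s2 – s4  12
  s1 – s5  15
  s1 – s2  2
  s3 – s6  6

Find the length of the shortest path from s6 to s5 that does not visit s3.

Checking several routes:
s6 -> s0 -> s8 -> s5: 8 + 10 + 6 = 24
s6 -> s0 -> s1 -> s2 -> s4 -> s8 -> s5: 8 + 10 + 2 + 12 + 2 + 6 = 40
s6 -> s0 -> s1 -> s5: 8 + 10 + 15 = 33
The minimum is 24.

24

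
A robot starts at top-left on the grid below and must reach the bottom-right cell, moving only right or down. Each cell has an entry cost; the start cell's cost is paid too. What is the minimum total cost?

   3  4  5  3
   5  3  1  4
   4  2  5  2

17

One optimal route is r0c0 → r0c1 → r1c1 → r1c2 → r1c3 → r2c3.
Its cost is 3 + 4 + 3 + 1 + 4 + 2 = 17.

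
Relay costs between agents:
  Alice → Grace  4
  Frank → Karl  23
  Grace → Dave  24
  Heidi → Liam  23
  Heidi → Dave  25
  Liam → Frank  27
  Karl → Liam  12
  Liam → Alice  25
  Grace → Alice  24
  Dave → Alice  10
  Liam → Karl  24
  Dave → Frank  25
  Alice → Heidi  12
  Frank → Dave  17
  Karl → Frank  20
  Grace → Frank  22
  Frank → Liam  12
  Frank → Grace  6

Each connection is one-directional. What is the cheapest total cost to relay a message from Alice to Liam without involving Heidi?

38

Routes from Alice to Liam avoiding Heidi:
Alice → Grace → Frank → Liam: 4 + 22 + 12 = 38
Alice → Grace → Frank → Karl → Liam: 4 + 22 + 23 + 12 = 61
Alice → Grace → Dave → Frank → Karl → Liam: 4 + 24 + 25 + 23 + 12 = 88
Alice → Grace → Dave → Frank → Liam: 4 + 24 + 25 + 12 = 65
The minimum is 38.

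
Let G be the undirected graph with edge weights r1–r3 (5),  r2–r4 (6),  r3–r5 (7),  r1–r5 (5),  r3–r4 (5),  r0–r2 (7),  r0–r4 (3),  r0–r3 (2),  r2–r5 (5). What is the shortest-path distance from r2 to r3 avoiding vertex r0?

Paths from r2 to r3 avoiding r0:
r2 → r5 → r3: 5 + 7 = 12
r2 → r5 → r1 → r3: 5 + 5 + 5 = 15
r2 → r4 → r3: 6 + 5 = 11
Shortest: 11.

11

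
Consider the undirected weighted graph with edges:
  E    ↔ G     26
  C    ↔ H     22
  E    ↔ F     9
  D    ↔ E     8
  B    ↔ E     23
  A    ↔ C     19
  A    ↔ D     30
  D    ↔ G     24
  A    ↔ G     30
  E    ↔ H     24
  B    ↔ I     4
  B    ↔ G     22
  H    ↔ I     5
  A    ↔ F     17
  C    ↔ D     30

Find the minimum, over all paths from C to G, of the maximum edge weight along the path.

Checking several routes:
C -> A -> F -> E -> H -> I -> B -> G: max(19, 17, 9, 24, 5, 4, 22) = 24
C -> H -> I -> B -> E -> D -> G: max(22, 5, 4, 23, 8, 24) = 24
C -> H -> I -> B -> G: max(22, 5, 4, 22) = 22
C -> A -> F -> E -> D -> G: max(19, 17, 9, 8, 24) = 24
C -> A -> F -> E -> B -> G: max(19, 17, 9, 23, 22) = 23
Smallest bottleneck: 22.

22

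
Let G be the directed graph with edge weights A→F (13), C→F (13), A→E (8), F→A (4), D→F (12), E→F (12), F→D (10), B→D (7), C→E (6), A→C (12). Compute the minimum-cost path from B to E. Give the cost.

Candidate routes:
B - D - F - A - E: 7 + 12 + 4 + 8 = 31
B - D - F - A - C - E: 7 + 12 + 4 + 12 + 6 = 41
Best route has total 31.

31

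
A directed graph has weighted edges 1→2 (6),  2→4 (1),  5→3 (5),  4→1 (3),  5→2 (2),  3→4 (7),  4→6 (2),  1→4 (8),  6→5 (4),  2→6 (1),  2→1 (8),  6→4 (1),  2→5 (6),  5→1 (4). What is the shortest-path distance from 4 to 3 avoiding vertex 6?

Candidate routes:
4 - 1 - 2 - 5 - 3: 3 + 6 + 6 + 5 = 20
Best route has total 20.

20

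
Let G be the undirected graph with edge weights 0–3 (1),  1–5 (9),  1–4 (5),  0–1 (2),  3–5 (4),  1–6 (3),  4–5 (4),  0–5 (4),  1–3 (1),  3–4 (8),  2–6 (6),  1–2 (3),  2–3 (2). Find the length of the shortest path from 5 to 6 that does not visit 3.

9

Comparing a few candidate routes:
5-4-1-6: 4 + 5 + 3 = 12
5-1-6: 9 + 3 = 12
5-0-1-6: 4 + 2 + 3 = 9
5-1-2-6: 9 + 3 + 6 = 18
5-0-1-2-6: 4 + 2 + 3 + 6 = 15
Best route has total 9.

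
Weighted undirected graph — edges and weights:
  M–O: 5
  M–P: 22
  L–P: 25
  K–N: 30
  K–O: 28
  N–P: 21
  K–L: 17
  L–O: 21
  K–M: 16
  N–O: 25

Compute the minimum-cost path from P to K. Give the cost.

38

A few of the P→K routes:
P-M-O-K: 22 + 5 + 28 = 55
P-M-K: 22 + 16 = 38
P-L-K: 25 + 17 = 42
P-N-K: 21 + 30 = 51
Best route has total 38.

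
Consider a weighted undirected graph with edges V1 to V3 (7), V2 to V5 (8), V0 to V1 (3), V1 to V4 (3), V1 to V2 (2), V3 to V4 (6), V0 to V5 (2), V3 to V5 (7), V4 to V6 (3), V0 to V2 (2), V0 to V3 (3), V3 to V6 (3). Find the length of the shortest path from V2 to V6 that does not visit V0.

Checking several routes:
V2 → V1 → V4 → V6: 2 + 3 + 3 = 8
V2 → V1 → V3 → V6: 2 + 7 + 3 = 12
V2 → V1 → V4 → V3 → V6: 2 + 3 + 6 + 3 = 14
The minimum is 8.

8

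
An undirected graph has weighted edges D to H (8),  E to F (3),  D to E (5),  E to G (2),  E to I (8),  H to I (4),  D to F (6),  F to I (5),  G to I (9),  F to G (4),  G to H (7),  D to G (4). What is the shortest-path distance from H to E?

9

Comparing a few candidate routes:
H→D→E: 8 + 5 = 13
H→I→E: 4 + 8 = 12
H→I→F→E: 4 + 5 + 3 = 12
H→G→F→E: 7 + 4 + 3 = 14
H→G→E: 7 + 2 = 9
The minimum is 9.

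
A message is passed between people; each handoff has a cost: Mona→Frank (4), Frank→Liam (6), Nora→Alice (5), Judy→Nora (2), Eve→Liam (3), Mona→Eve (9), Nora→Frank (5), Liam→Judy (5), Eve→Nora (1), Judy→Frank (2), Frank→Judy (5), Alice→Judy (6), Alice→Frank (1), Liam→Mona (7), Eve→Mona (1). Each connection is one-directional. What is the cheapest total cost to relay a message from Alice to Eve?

23

Paths from Alice to Eve:
Alice→Judy→Nora→Frank→Liam→Mona→Eve: 6 + 2 + 5 + 6 + 7 + 9 = 35
Alice→Judy→Frank→Liam→Mona→Eve: 6 + 2 + 6 + 7 + 9 = 30
Alice→Frank→Liam→Mona→Eve: 1 + 6 + 7 + 9 = 23
The minimum is 23.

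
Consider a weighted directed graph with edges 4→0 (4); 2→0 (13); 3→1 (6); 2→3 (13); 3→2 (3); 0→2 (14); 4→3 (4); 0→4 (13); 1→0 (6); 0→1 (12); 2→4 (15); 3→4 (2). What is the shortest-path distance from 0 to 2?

Candidate routes:
0-4-3-2: 13 + 4 + 3 = 20
0-2: 14
Best route has total 14.

14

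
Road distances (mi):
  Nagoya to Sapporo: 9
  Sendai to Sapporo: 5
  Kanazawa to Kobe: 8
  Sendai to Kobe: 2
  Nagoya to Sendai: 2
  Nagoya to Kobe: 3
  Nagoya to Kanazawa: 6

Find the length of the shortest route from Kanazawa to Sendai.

Candidate routes:
Kanazawa → Kobe → Nagoya → Sendai: 8 + 3 + 2 = 13
Kanazawa → Nagoya → Sapporo → Sendai: 6 + 9 + 5 = 20
Kanazawa → Nagoya → Kobe → Sendai: 6 + 3 + 2 = 11
Kanazawa → Kobe → Sendai: 8 + 2 = 10
Kanazawa → Kobe → Nagoya → Sapporo → Sendai: 8 + 3 + 9 + 5 = 25
Kanazawa → Nagoya → Sendai: 6 + 2 = 8
The minimum is 8 mi.

8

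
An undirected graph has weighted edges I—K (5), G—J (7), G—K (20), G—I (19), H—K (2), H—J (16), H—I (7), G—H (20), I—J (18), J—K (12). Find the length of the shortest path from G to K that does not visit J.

A few of the G→K routes:
G -> I -> H -> K: 19 + 7 + 2 = 28
G -> H -> K: 20 + 2 = 22
G -> K: 20
G -> I -> K: 19 + 5 = 24
The minimum is 20.

20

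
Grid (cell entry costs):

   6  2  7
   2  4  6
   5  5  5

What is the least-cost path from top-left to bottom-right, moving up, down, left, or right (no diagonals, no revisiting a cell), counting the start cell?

Path [0,0] [0,1] [1,1] [2,1] [2,2]: 6 + 2 + 4 + 5 + 5 = 22.

22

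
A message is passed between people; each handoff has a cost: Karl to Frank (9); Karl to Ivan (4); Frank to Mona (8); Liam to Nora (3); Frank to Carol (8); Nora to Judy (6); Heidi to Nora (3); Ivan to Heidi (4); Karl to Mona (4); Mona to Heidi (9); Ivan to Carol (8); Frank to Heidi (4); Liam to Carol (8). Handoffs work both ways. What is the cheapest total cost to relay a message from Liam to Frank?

10

Comparing a few candidate routes:
Liam-Carol-Frank: 8 + 8 = 16
Liam-Nora-Heidi-Ivan-Karl-Frank: 3 + 3 + 4 + 4 + 9 = 23
Liam-Nora-Heidi-Mona-Frank: 3 + 3 + 9 + 8 = 23
Liam-Nora-Heidi-Frank: 3 + 3 + 4 = 10
Shortest: 10.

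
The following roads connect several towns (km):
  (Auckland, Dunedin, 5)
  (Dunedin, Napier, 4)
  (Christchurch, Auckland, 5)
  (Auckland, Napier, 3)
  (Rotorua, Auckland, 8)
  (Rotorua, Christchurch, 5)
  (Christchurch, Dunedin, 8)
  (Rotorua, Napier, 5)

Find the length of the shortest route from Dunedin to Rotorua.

9

Comparing a few candidate routes:
Dunedin - Auckland - Napier - Rotorua: 5 + 3 + 5 = 13
Dunedin - Auckland - Rotorua: 5 + 8 = 13
Dunedin - Napier - Auckland - Rotorua: 4 + 3 + 8 = 15
Dunedin - Napier - Rotorua: 4 + 5 = 9
Dunedin - Auckland - Christchurch - Rotorua: 5 + 5 + 5 = 15
Dunedin - Christchurch - Rotorua: 8 + 5 = 13
Best route has total 9 km.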